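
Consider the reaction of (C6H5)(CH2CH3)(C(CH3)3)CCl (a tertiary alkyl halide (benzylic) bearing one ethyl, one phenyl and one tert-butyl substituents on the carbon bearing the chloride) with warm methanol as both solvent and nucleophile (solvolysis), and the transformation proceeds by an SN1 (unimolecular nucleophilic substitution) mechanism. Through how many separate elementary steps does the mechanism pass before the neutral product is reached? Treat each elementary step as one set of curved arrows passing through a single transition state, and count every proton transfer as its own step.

Step 1: Unassisted departure of Cl⁻ (taking the C–Cl bonding pair) generates a tertiary carbocation.
(No 1,2-shift: no single shift to an adjacent carbon would give a more stable cation.)
Step 2: CH3OH donates an oxygen lone pair into the empty p orbital of the cation, giving a protonated ether (an oxonium ion).
Step 3: Deprotonation of the oxonium oxygen by solvent methanol yields the neutral ether.
Total: 3 elementary steps.

3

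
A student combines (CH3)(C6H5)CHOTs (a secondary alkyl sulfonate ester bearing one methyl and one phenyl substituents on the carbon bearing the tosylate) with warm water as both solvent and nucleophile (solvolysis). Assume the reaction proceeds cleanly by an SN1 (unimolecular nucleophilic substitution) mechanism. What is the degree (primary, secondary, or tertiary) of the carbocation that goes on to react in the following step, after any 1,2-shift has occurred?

secondary

Step 1: Rate-determining heterolysis of the C–O bond gives TsO⁻ and a secondary carbocation.
No single 1,2-shift to an adjacent carbon would give a more-substituted cation, so no rearrangement occurs.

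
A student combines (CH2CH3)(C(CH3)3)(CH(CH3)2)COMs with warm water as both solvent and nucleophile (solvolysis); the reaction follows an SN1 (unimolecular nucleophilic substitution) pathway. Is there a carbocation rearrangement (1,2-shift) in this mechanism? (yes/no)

no

The first-formed carbocation is tertiary.
No single 1,2-shift to an adjacent carbon would produce a more-substituted cation than the one already present, so no rearrangement occurs.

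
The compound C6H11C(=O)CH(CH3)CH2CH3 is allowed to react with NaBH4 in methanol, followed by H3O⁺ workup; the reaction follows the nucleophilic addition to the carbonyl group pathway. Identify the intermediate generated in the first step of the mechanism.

Step 1: H⁻ (delivered from BH4⁻) attacks the sp² carbonyl carbon; the C=O π bond breaks and the electrons end up as a lone pair on the alkoxide oxygen of the tetrahedral intermediate.
After step 1 the species present is a tetrahedral alkoxide intermediate.

tetrahedral alkoxide intermediate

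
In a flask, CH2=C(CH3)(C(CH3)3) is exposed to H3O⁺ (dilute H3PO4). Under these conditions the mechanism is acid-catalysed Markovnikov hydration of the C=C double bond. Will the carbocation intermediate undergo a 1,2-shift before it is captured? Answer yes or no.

The first-formed carbocation is tertiary.
No single 1,2-shift to an adjacent carbon would produce a more-substituted cation than the one already present, so no rearrangement occurs.

no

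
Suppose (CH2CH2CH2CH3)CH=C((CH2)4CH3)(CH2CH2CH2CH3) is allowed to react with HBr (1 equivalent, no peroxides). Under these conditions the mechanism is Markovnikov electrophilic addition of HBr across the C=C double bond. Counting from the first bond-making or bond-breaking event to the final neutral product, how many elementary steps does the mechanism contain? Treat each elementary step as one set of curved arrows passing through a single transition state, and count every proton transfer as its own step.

2

Step 1: The π electrons of the C=C bond attack a proton of HBr; Markovnikov addition places the new C–H on the less-substituted alkene carbon, so the positive charge ends up on the more-substituted carbon — a tertiary carbocation. The H–Br bond breaks heterolytically, releasing Br⁻.
(No 1,2-shift: no single shift to an adjacent carbon would give a more stable cation.)
Step 2: Nucleophilic attack by Br⁻ on the carbocation completes the addition, giving R–Br.
Total: 2 elementary steps.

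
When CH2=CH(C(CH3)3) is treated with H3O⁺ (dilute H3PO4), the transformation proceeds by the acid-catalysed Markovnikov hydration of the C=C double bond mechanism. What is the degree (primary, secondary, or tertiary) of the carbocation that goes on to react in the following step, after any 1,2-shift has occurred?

tertiary

Step 1: Electrophilic addition begins with the π(C=C) electrons forming a bond to the proton of H3O⁺. Following Markovnikov's rule, the resulting cation is secondary. H2O is released.
Step 2: Carbocation rearrangement: a 1,2-methyl shift from the adjacent tert-butyl carbon converts the initially-formed secondary cation into the more stable tertiary cation.
The cation rearranges from secondary to tertiary via a 1,2-methyl shift from the adjacent tert-butyl carbon; the tertiary cation is what reacts next.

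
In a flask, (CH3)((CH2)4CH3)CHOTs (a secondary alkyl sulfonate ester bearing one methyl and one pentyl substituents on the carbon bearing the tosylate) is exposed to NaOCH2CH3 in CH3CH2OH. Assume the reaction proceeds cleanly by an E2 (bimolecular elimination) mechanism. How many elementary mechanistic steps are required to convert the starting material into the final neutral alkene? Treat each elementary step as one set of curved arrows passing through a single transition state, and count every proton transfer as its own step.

1

Step 1: The strong base CH3CH2O⁻ removes a β-hydrogen; in the same concerted event the electrons of the breaking C–H bond form the new π(C=C) bond and the C–O σ-bond breaks, expelling TsO⁻. Anti-periplanar geometry; one transition state.
Total: 1 elementary step.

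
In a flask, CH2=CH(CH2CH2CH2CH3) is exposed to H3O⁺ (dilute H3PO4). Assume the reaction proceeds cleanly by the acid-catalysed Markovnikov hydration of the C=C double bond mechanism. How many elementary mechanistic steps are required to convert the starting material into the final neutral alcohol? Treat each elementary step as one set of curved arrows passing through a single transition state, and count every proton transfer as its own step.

Step 1: The π electrons of the C=C bond attack a proton of H3O⁺; Markovnikov addition places the new C–H on the less-substituted alkene carbon, so the positive charge ends up on the more-substituted carbon — a secondary carbocation. H2O is released.
(No 1,2-shift: no single shift to an adjacent carbon would give a more stable cation.)
Step 2: Water acts as the nucleophile: an oxygen lone pair bonds to the cationic carbon, giving an oxonium-ion intermediate.
Step 3: Proton transfer from the O–H of the oxonium ion to H2O completes the catalytic cycle and yields the alcohol.
Total: 3 elementary steps.

3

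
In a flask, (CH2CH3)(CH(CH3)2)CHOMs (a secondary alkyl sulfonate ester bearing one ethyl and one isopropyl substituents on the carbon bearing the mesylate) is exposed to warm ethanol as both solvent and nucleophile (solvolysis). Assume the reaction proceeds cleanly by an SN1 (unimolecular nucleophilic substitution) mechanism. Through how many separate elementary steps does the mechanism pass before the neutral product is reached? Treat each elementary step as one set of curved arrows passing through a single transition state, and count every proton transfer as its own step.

4

Step 1: Rate-determining heterolysis of the C–O bond gives MsO⁻ and a secondary carbocation.
Step 2: Carbocation rearrangement: a 1,2-hydride shift from the adjacent isopropyl carbon converts the initially-formed secondary cation into the more stable tertiary cation.
Step 3: Nucleophilic capture: the oxygen of CH3CH2OH bonds to the cationic carbon, producing an oxonium-ion intermediate.
Step 4: Proton transfer from the O–H of the oxonium ion to a solvent molecule delivers the neutral ether.
Total: 4 elementary steps.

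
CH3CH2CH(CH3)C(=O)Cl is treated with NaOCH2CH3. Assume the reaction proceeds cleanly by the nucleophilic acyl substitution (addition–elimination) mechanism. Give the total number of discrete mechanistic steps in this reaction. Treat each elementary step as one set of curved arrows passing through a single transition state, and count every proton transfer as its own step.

Step 1: Nucleophilic addition of CH3CH2O⁻ to the acyl carbon breaks the π(C=O) bond and yields a tetrahedral, anionic intermediate.
Step 2: Elimination step: re-formation of the carbonyl π bond drives out Cl⁻, giving the new acyl compound.
Total: 2 elementary steps.

2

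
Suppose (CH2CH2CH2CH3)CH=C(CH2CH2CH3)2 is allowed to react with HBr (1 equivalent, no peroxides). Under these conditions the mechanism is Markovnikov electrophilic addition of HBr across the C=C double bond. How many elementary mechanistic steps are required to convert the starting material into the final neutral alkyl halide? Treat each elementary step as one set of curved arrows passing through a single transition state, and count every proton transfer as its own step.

2

Step 1: Electrophilic addition begins with the π(C=C) electrons forming a bond to the proton of HBr. Following Markovnikov's rule, the resulting cation is tertiary. The H–Br bond breaks heterolytically, releasing Br⁻.
(No 1,2-shift: no single shift to an adjacent carbon would give a more stable cation.)
Step 2: Nucleophilic attack by Br⁻ on the carbocation completes the addition, giving R–Br.
Total: 2 elementary steps.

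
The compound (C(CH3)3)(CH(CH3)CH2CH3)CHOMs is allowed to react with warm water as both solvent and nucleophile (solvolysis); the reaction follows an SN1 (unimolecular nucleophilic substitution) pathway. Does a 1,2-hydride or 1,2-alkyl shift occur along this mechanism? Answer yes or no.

yes

The first-formed carbocation is secondary.
The adjacent sec-butyl carbon already bears 2 other carbon substituents and has a hydrogen to migrate; after a 1,2-hydride shift from that carbon the positive charge sits on a tertiary centre.
Tertiary is more stable than secondary, so the shift occurs.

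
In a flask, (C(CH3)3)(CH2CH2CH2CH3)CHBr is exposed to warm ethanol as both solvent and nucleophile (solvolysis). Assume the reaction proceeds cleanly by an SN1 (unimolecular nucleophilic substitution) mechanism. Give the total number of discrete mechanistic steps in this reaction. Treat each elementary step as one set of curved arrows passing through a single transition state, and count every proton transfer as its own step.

4

Step 1: The C–Br bond breaks with both electrons going to the bromide; Br⁻ leaves and a secondary carbocation remains.
Step 2: A methyl group with its bonding pair migrates from the adjacent tert-butyl carbon to the cationic centre — a 1,2-methyl shift — upgrading the secondary cation to a tertiary one.
Step 3: Nucleophilic capture: the oxygen of CH3CH2OH bonds to the cationic carbon, producing an oxonium-ion intermediate.
Step 4: A second solvent molecule removes the proton on oxygen, giving the neutral ether product.
Total: 4 elementary steps.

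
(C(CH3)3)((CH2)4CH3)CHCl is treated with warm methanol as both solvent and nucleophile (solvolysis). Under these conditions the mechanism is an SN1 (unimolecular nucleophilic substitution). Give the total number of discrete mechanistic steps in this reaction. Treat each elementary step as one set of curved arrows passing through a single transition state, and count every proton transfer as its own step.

Step 1: The C–Cl bond breaks with both electrons going to the chloride; Cl⁻ leaves and a secondary carbocation remains.
Step 2: A methyl group with its bonding pair migrates from the adjacent tert-butyl carbon to the cationic centre — a 1,2-methyl shift — upgrading the secondary cation to a tertiary one.
Step 3: CH3OH donates an oxygen lone pair into the empty p orbital of the cation, giving a protonated ether (an oxonium ion).
Step 4: A second solvent molecule removes the proton on oxygen, giving the neutral ether product.
Total: 4 elementary steps.

4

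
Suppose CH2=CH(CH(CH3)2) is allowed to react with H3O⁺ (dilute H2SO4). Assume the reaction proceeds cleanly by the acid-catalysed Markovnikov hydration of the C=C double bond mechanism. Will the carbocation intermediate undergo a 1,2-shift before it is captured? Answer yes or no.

The first-formed carbocation is secondary.
The adjacent isopropyl carbon already bears 2 other carbon substituents and has a hydrogen to migrate; after a 1,2-hydride shift from that carbon the positive charge sits on a tertiary centre.
Tertiary is more stable than secondary, so the shift occurs.

yes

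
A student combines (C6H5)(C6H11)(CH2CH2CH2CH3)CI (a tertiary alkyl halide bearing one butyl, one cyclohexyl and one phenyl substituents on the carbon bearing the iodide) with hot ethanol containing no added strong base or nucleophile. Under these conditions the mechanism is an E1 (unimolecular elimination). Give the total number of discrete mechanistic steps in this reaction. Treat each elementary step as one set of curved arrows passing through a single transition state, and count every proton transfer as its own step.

2

Step 1: Unassisted departure of I⁻ (taking the C–I bonding pair) generates a tertiary carbocation.
(No 1,2-shift: no single shift to an adjacent carbon would give a more stable cation.)
Step 2: An ethanol molecule (solvent) deprotonates a β-carbon; as the C–H bond breaks, those electrons form the new alkene π bond.
Total: 2 elementary steps.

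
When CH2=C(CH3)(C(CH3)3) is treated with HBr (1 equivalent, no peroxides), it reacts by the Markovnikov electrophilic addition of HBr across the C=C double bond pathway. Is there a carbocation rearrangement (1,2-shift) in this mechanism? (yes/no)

no

The first-formed carbocation is tertiary.
No single 1,2-shift to an adjacent carbon would produce a more-substituted cation than the one already present, so no rearrangement occurs.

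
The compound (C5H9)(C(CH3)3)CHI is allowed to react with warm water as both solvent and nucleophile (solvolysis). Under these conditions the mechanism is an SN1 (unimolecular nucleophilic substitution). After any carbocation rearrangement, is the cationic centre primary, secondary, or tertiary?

Step 1: Ionisation: the C–I σ-bond cleaves heterolytically; both bonding electrons depart with I⁻, leaving a secondary carbocation at the α-carbon.
Step 2: Carbocation rearrangement: a 1,2-hydride shift from the adjacent cyclopentyl carbon converts the initially-formed secondary cation into the more stable tertiary cation.
The cation rearranges from secondary to tertiary via a 1,2-hydride shift from the adjacent cyclopentyl carbon; the tertiary cation is what reacts next.

tertiary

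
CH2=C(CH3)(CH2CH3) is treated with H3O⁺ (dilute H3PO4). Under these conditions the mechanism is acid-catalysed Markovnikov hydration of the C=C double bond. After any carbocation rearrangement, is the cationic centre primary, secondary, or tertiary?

tertiary

Step 1: The π electrons of the C=C bond attack a proton of H3O⁺; Markovnikov addition places the new C–H on the less-substituted alkene carbon, so the positive charge ends up on the more-substituted carbon — a tertiary carbocation. H2O is released.
No single 1,2-shift to an adjacent carbon would give a more-substituted cation, so no rearrangement occurs.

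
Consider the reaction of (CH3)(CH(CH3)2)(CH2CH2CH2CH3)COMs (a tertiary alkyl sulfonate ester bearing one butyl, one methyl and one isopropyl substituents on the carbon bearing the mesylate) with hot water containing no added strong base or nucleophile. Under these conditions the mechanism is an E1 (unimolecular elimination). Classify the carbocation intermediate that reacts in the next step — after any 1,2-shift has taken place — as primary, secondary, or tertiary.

Step 1: Rate-determining heterolysis of the C–O bond gives MsO⁻ and a tertiary carbocation.
No single 1,2-shift to an adjacent carbon would give a more-substituted cation, so no rearrangement occurs.

tertiary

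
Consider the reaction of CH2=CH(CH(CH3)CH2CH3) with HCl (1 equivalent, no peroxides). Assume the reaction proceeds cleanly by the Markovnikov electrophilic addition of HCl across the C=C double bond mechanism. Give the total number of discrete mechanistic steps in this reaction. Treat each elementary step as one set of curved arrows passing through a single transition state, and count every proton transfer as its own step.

3

Step 1: Protonation of the alkene by HCl: the π bond acts as the nucleophile and picks up H⁺, giving the more stable (Markovnikov) secondary carbocation. The H–Cl bond breaks heterolytically, releasing Cl⁻.
Step 2: A 1,2-hydride shift from the adjacent sec-butyl carbon moves the positive charge from the secondary centre to an adjacent carbon, generating a more stable tertiary carbocation.
Step 3: The Cl⁻ anion donates a lone pair to the carbocation, forming the new C–Cl σ-bond and giving the neutral alkyl halide.
Total: 3 elementary steps.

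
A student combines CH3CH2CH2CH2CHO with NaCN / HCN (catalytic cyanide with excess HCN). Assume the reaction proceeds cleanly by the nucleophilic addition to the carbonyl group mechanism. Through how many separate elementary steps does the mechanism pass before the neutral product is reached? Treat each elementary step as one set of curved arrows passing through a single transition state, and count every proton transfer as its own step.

Step 1: A lone pair / filled orbital on CN⁻ attacks the electrophilic carbonyl carbon; the π(C=O) electrons shift onto oxygen, producing a tetrahedral alkoxide intermediate.
Step 2: The alkoxide is protonated in situ by undissociated HCN, yielding a cyanohydrin; the CN⁻ so formed carries on the cycle.
Total: 2 elementary steps.

2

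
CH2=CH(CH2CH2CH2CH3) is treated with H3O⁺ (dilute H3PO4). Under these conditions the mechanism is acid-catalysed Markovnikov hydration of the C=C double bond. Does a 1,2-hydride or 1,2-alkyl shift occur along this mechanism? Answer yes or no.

no

The first-formed carbocation is secondary.
No single 1,2-shift to an adjacent carbon would produce a more-substituted cation than the one already present, so no rearrangement occurs.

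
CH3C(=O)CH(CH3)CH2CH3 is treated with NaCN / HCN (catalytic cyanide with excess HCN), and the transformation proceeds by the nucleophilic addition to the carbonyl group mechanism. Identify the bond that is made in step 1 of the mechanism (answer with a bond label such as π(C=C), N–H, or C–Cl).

C–C

Step 1: Nucleophilic addition: CN⁻ adds to the carbonyl carbon, pushing the π(C=O) electron pair onto oxygen and giving a tetrahedral alkoxide.
The bond formed in this step is the C–C bond.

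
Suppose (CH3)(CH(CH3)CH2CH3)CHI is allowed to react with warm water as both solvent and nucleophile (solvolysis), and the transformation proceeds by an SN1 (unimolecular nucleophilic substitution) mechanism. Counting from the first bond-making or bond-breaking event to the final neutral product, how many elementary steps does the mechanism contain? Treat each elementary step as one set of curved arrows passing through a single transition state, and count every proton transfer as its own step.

Step 1: Ionisation: the C–I σ-bond cleaves heterolytically; both bonding electrons depart with I⁻, leaving a secondary carbocation at the α-carbon.
Step 2: A hydride (H with its bonding pair) migrates from the adjacent sec-butyl carbon to the cationic centre — a 1,2-hydride shift — upgrading the secondary cation to a tertiary one.
Step 3: Nucleophilic capture: the oxygen of H2O bonds to the cationic carbon, producing an oxonium-ion intermediate.
Step 4: Deprotonation of the oxonium oxygen by solvent water yields the neutral alcohol.
Total: 4 elementary steps.

4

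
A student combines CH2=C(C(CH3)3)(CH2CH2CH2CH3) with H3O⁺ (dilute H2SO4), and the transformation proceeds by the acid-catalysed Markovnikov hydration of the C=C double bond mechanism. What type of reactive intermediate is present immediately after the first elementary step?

Step 1: Electrophilic addition begins with the π(C=C) electrons forming a bond to the proton of H3O⁺. Following Markovnikov's rule, the resulting cation is tertiary. H2O is released.
After step 1 the species present is a tertiary carbocation.

tertiary carbocation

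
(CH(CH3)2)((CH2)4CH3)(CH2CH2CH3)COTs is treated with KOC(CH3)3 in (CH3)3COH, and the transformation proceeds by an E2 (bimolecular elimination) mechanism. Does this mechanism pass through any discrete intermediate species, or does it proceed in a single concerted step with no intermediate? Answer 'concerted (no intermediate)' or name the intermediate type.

concerted (no intermediate)

In one step, (CH3)3CO⁻ pulls off a β-proton, the C–O bond cleaves, and a C=C double bond forms between the α- and β-carbons (E2, anti elimination).
All bond changes occur in one transition state; no discrete intermediate is formed.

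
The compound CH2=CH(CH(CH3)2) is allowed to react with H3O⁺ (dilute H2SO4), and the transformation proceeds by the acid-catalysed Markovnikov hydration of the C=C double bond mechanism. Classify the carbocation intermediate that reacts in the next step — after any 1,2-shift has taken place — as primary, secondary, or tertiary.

Step 1: Electrophilic addition begins with the π(C=C) electrons forming a bond to the proton of H3O⁺. Following Markovnikov's rule, the resulting cation is secondary. H2O is released.
Step 2: A hydride (H with its bonding pair) migrates from the adjacent isopropyl carbon to the cationic centre — a 1,2-hydride shift — upgrading the secondary cation to a tertiary one.
The cation rearranges from secondary to tertiary via a 1,2-hydride shift from the adjacent isopropyl carbon; the tertiary cation is what reacts next.

tertiary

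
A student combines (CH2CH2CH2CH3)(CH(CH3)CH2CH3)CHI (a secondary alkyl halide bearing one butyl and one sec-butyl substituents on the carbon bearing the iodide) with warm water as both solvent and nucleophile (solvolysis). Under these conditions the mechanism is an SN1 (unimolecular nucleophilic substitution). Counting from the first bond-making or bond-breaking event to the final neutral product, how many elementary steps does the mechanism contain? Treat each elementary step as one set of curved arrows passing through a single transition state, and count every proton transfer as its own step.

Step 1: The C–I bond breaks with both electrons going to the iodide; I⁻ leaves and a secondary carbocation remains.
Step 2: A hydride (H with its bonding pair) migrates from the adjacent sec-butyl carbon to the cationic centre — a 1,2-hydride shift — upgrading the secondary cation to a tertiary one.
Step 3: A lone pair on the oxygen of H2O attacks the carbocation, forming a new C–O σ-bond and an oxonium ion.
Step 4: Deprotonation of the oxonium oxygen by solvent water yields the neutral alcohol.
Total: 4 elementary steps.

4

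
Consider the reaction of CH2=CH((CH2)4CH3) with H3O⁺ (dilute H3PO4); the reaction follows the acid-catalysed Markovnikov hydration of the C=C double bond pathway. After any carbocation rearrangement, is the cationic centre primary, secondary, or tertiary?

Step 1: Protonation of the alkene by H3O⁺: the π bond acts as the nucleophile and picks up H⁺, giving the more stable (Markovnikov) secondary carbocation. H2O is released.
No single 1,2-shift to an adjacent carbon would give a more-substituted cation, so no rearrangement occurs.

secondary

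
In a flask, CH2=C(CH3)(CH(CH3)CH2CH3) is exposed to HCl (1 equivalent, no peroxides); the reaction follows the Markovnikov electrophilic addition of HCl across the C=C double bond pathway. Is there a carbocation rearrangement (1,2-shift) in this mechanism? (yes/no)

no

The first-formed carbocation is tertiary.
No single 1,2-shift to an adjacent carbon would produce a more-substituted cation than the one already present, so no rearrangement occurs.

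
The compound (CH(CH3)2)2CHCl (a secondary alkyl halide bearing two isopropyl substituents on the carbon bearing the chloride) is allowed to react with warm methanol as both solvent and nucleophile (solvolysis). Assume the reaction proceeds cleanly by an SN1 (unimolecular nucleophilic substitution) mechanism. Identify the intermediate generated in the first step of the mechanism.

secondary carbocation

Step 1: Ionisation: the C–Cl σ-bond cleaves heterolytically; both bonding electrons depart with Cl⁻, leaving a secondary carbocation at the α-carbon.
After step 1 the species present is a secondary carbocation.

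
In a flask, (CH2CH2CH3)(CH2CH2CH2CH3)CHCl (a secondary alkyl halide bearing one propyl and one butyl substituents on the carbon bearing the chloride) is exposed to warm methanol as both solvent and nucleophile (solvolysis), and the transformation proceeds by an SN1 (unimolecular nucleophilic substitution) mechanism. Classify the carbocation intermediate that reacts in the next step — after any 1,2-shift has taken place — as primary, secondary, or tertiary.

secondary

Step 1: The C–Cl bond breaks with both electrons going to the chloride; Cl⁻ leaves and a secondary carbocation remains.
No single 1,2-shift to an adjacent carbon would give a more-substituted cation, so no rearrangement occurs.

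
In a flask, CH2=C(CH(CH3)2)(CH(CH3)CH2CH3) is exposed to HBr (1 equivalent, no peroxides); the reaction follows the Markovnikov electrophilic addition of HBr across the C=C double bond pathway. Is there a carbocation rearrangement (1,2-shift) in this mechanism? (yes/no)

The first-formed carbocation is tertiary.
No single 1,2-shift to an adjacent carbon would produce a more-substituted cation than the one already present, so no rearrangement occurs.

no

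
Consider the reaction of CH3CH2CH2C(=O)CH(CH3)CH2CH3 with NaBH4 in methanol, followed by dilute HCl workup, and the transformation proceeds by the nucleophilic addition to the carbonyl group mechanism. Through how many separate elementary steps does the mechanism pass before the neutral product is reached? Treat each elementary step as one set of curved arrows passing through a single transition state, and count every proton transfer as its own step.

2

Step 1: Nucleophilic addition: H⁻ (delivered from BH4⁻) adds to the carbonyl carbon, pushing the π(C=O) electron pair onto oxygen and giving a tetrahedral alkoxide.
Step 2: The alkoxide picks up a proton during dilute HCl workup to yield an alcohol.
Total: 2 elementary steps.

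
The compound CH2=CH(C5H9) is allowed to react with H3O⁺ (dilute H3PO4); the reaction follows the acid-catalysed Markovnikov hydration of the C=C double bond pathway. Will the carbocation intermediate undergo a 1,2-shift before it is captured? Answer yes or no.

The first-formed carbocation is secondary.
The adjacent cyclopentyl carbon already bears 2 other carbon substituents and has a hydrogen to migrate; after a 1,2-hydride shift from that carbon the positive charge sits on a tertiary centre.
Tertiary is more stable than secondary, so the shift occurs.

yes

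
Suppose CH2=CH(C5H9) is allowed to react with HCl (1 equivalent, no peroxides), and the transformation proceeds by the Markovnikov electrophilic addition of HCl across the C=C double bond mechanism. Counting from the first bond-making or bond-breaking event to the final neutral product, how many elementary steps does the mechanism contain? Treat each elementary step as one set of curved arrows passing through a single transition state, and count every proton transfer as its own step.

Step 1: Electrophilic addition begins with the π(C=C) electrons forming a bond to the proton of HCl. Following Markovnikov's rule, the resulting cation is secondary. The H–Cl bond breaks heterolytically, releasing Cl⁻.
Step 2: A hydride (H with its bonding pair) migrates from the adjacent cyclopentyl carbon to the cationic centre — a 1,2-hydride shift — upgrading the secondary cation to a tertiary one.
Step 3: The Cl⁻ anion donates a lone pair to the carbocation, forming the new C–Cl σ-bond and giving the neutral alkyl halide.
Total: 3 elementary steps.

3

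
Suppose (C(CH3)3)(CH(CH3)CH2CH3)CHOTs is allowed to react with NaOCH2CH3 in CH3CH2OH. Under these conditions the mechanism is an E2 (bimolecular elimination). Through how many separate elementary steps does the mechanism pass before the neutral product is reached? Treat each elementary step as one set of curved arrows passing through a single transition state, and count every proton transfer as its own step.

Step 1: The strong base CH3CH2O⁻ removes a β-hydrogen; in the same concerted event the electrons of the breaking C–H bond form the new π(C=C) bond and the C–O σ-bond breaks, expelling TsO⁻. Anti-periplanar geometry; one transition state.
Total: 1 elementary step.

1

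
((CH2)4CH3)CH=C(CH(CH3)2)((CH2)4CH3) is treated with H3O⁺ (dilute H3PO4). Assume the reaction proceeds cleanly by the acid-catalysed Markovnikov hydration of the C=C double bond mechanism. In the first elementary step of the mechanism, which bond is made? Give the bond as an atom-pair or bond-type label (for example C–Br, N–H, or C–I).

C–H

Step 1: Electrophilic addition begins with the π(C=C) electrons forming a bond to the proton of H3O⁺. Following Markovnikov's rule, the resulting cation is tertiary. H2O is released.
The bond formed in this step is the C–H bond.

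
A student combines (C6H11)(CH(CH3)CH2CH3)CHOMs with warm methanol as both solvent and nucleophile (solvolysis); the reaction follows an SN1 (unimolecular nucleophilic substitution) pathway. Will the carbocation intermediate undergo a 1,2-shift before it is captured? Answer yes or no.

yes

The first-formed carbocation is secondary.
The adjacent sec-butyl carbon already bears 2 other carbon substituents and has a hydrogen to migrate; after a 1,2-hydride shift from that carbon the positive charge sits on a tertiary centre.
Tertiary is more stable than secondary, so the shift occurs.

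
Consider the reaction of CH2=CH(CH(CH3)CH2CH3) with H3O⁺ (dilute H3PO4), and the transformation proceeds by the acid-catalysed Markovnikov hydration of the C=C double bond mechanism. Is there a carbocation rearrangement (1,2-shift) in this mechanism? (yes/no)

yes

The first-formed carbocation is secondary.
The adjacent sec-butyl carbon already bears 2 other carbon substituents and has a hydrogen to migrate; after a 1,2-hydride shift from that carbon the positive charge sits on a tertiary centre.
Tertiary is more stable than secondary, so the shift occurs.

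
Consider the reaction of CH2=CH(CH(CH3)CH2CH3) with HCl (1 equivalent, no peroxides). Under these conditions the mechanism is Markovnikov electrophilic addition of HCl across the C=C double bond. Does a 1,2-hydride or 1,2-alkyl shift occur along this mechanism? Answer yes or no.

The first-formed carbocation is secondary.
The adjacent sec-butyl carbon already bears 2 other carbon substituents and has a hydrogen to migrate; after a 1,2-hydride shift from that carbon the positive charge sits on a tertiary centre.
Tertiary is more stable than secondary, so the shift occurs.

yes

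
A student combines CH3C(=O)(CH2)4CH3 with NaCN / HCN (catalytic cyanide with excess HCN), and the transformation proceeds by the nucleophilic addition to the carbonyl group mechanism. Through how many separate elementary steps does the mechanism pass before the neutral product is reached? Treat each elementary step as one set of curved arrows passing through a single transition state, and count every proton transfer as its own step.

2

Step 1: A lone pair / filled orbital on CN⁻ attacks the electrophilic carbonyl carbon; the π(C=O) electrons shift onto oxygen, producing a tetrahedral alkoxide intermediate.
Step 2: The alkoxide oxygen removes a proton from HCN present in the mixture, giving a cyanohydrin and regenerating CN⁻.
Total: 2 elementary steps.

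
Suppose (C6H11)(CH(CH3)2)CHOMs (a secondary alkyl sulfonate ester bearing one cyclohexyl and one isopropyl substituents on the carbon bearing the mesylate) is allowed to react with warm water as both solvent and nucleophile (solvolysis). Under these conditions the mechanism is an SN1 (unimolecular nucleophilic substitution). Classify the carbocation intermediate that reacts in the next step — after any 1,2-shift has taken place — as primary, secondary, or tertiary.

Step 1: Unassisted departure of MsO⁻ (taking the C–O bonding pair) generates a secondary carbocation.
Step 2: A 1,2-hydride shift from the adjacent cyclohexyl carbon moves the positive charge from the secondary centre to an adjacent carbon, generating a more stable tertiary carbocation.
The cation rearranges from secondary to tertiary via a 1,2-hydride shift from the adjacent cyclohexyl carbon; the tertiary cation is what reacts next.

tertiary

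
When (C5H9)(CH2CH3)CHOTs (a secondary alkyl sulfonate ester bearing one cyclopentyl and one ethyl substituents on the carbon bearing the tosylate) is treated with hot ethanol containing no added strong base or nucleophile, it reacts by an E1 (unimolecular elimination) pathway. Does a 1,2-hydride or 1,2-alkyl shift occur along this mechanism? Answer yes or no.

yes

The first-formed carbocation is secondary.
The adjacent cyclopentyl carbon already bears 2 other carbon substituents and has a hydrogen to migrate; after a 1,2-hydride shift from that carbon the positive charge sits on a tertiary centre.
Tertiary is more stable than secondary, so the shift occurs.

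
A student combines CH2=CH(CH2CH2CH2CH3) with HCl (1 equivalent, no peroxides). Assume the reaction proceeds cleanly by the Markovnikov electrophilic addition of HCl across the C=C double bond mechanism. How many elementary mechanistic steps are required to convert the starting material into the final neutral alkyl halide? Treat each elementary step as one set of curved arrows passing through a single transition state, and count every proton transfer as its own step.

Step 1: The π electrons of the C=C bond attack a proton of HCl; Markovnikov addition places the new C–H on the less-substituted alkene carbon, so the positive charge ends up on the more-substituted carbon — a secondary carbocation. The H–Cl bond breaks heterolytically, releasing Cl⁻.
(No 1,2-shift: no single shift to an adjacent carbon would give a more stable cation.)
Step 2: Cl⁻ captures the cation: a lone pair on Cl⁻ fills the empty p orbital, producing the alkyl halide product.
Total: 2 elementary steps.

2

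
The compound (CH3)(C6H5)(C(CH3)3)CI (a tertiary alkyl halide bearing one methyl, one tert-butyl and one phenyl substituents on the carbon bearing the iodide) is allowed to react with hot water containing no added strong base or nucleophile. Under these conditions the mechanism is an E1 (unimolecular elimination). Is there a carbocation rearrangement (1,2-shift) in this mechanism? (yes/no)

no

The first-formed carbocation is tertiary.
No single 1,2-shift to an adjacent carbon would produce a more-substituted cation than the one already present, so no rearrangement occurs.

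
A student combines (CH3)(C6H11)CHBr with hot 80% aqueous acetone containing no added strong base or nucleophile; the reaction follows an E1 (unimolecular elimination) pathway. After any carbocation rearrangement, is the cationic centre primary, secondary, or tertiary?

tertiary

Step 1: Ionisation: the C–Br σ-bond cleaves heterolytically; both bonding electrons depart with Br⁻, leaving a secondary carbocation at the α-carbon.
Step 2: A hydride (H with its bonding pair) migrates from the adjacent cyclohexyl carbon to the cationic centre — a 1,2-hydride shift — upgrading the secondary cation to a tertiary one.
The cation rearranges from secondary to tertiary via a 1,2-hydride shift from the adjacent cyclohexyl carbon; the tertiary cation is what reacts next.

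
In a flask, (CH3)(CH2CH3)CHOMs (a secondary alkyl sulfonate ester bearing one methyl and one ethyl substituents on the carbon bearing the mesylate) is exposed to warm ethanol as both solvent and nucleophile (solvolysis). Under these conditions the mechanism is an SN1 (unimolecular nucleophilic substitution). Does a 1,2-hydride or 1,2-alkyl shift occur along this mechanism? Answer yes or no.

The first-formed carbocation is secondary.
No single 1,2-shift to an adjacent carbon would produce a more-substituted cation than the one already present, so no rearrangement occurs.

no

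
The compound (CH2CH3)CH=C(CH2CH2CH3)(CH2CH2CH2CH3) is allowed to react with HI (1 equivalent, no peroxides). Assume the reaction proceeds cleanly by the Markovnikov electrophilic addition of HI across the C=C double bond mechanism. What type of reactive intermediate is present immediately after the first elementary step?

Step 1: The π electrons of the C=C bond attack a proton of HI; Markovnikov addition places the new C–H on the less-substituted alkene carbon, so the positive charge ends up on the more-substituted carbon — a tertiary carbocation. The H–I bond breaks heterolytically, releasing I⁻.
After step 1 the species present is a tertiary carbocation.

tertiary carbocation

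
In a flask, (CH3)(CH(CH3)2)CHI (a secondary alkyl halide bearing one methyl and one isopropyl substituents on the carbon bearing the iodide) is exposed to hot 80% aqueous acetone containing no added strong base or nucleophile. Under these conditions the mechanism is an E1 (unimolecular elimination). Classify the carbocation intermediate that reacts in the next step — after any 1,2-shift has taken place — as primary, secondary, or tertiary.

tertiary

Step 1: Rate-determining heterolysis of the C–I bond gives I⁻ and a secondary carbocation.
Step 2: A 1,2-hydride shift from the adjacent isopropyl carbon moves the positive charge from the secondary centre to an adjacent carbon, generating a more stable tertiary carbocation.
The cation rearranges from secondary to tertiary via a 1,2-hydride shift from the adjacent isopropyl carbon; the tertiary cation is what reacts next.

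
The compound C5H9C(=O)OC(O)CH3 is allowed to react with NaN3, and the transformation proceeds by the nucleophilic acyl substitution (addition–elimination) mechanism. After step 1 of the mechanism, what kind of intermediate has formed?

Step 1: Nucleophilic addition of N3⁻ to the acyl carbon breaks the π(C=O) bond and yields a tetrahedral, anionic intermediate.
After step 1 the species present is a tetrahedral intermediate.

tetrahedral intermediate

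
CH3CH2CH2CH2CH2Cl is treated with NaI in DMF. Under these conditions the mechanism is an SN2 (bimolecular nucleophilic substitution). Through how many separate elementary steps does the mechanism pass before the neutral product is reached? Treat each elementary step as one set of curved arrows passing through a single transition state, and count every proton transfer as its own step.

1

Step 1: Backside attack by I⁻ on the carbon bearing the chloride: the new C–I bond forms as the C–Cl bond breaks, with Walden inversion at carbon.
Total: 1 elementary step.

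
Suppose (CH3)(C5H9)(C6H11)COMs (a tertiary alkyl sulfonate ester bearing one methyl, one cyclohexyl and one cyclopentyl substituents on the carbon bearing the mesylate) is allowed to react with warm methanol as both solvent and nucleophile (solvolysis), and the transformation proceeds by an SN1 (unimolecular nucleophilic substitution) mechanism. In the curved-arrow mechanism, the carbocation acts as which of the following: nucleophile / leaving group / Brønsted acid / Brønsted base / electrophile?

Step 2: Nucleophilic capture: the oxygen of CH3OH bonds to the cationic carbon, producing an oxonium-ion intermediate.
The carbocation accepts an electron pair into an empty or π* orbital — it is the electrophile.

electrophile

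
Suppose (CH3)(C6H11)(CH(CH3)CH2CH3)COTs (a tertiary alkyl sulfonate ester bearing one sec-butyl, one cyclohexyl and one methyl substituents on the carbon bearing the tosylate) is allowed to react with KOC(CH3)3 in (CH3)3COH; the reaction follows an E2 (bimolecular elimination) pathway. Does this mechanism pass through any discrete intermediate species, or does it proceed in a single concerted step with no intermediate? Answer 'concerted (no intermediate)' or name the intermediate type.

Concerted anti-periplanar elimination: (CH3)3CO⁻ abstracts a β-H while TsO⁻ leaves, and the C–H electrons become the new C=C π bond — all in a single transition state.
All bond changes occur in one transition state; no discrete intermediate is formed.

concerted (no intermediate)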